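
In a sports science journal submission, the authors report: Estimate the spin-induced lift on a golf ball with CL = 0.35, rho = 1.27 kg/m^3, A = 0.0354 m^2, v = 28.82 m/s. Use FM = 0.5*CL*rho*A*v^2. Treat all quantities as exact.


FM = 0.5 * CL * rho * A * v^2
FM = 0.5 * 0.35 * 1.27 * 0.0354 * 28.82^2
v^2 = 830.5924
FM = 0.5 * 0.35 * 1.27 * 0.0354 * 830.5924 = 6.5348 N

6.5348 N


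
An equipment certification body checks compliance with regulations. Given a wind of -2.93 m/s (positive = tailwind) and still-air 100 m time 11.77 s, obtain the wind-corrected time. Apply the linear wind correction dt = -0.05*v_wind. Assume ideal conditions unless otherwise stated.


dt = -0.05 * v_wind = -0.05 * -2.93 = 0.1465 s
t_corrected = t_still + dt = 11.77 + (0.1465)
t_corrected = 11.9165 s

11.9165 s


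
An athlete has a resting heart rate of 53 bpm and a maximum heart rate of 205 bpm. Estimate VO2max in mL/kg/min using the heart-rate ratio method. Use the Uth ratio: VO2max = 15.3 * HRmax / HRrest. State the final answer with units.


VO2max = 15.3 * HRmax / HRrest
VO2max = 15.3 * 205 / 53
VO2max = 3136.5 / 53 = 59.1792 mL/kg/min

59.1792 mL/kg/min


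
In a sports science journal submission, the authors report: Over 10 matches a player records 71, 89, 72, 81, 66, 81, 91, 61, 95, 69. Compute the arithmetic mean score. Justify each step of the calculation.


Average = sum / n
Sum = 776
Average = 776 / 10 = 77.6

77.6


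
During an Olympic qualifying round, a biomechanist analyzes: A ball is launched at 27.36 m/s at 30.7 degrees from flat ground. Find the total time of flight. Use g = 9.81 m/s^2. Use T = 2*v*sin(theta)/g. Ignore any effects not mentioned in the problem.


T = 2*v*sin(theta)/g
sin(theta) = sin(30.7 deg) = 0.5105
T = 2*27.36*0.5105 / 9.81
T = 27.9369 / 9.81 = 2.8478 s

2.8478 s


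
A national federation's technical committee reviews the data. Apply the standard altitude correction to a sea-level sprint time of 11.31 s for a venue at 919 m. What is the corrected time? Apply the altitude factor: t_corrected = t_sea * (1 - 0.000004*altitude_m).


Correction factor = 1 - 0.000004 * 919 = 0.996324
t_corrected = t_sea * factor = 11.31 * 0.996324
t_corrected = 11.2684 s

11.2684 s


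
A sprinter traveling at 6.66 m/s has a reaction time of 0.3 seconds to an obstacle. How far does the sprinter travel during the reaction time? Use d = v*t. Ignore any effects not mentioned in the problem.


d = v * t
d = 6.66 * 0.3
d = 1.998 m

1.998 m


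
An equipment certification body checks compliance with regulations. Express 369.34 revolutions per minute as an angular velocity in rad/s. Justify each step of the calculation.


omega = RPM * 2 * pi / 60
omega = 369.34 * 2 * 3.14159 / 60
omega = 2320.6317 / 60 = 38.6772 rad/s

38.6772 rad/s


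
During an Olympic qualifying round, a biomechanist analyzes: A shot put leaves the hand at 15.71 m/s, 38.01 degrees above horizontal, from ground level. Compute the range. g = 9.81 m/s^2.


R = v^2 * sin(2*theta) / g
Convert angle to radians: theta = 38.01 deg = 0.6634 rad
sin(2*theta) = sin(1.3268) = 0.9704
R = 15.71^2 * 0.9704 / 9.81
R = 246.8041 * 0.9704 / 9.81 = 24.4132 m

24.4132 m


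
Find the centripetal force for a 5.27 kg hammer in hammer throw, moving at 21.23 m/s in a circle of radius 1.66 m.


Fc = m * v^2 / r
v^2 = 21.23^2 = 450.7129
Fc = 5.27 * 450.7129 / 1.66
Fc = 2375.257 / 1.66 = 1430.8777 N

1430.8777 N


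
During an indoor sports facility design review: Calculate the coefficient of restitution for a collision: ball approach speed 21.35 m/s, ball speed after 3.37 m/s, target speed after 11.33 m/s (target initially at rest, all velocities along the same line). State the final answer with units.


e = (v2_after - v1_after) / (v1_before - v2_before)
Numerator = 11.33 - 3.37 = 7.96
Denominator = 21.35 - 0 = 21.35
e = 7.96 / 21.35 = 0.3728

0.3728


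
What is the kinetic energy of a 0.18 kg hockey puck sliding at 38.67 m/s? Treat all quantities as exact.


KE = 0.5 * m * v^2
KE = 0.5 * 0.18 * 38.67^2
KE = 0.5 * 0.18 * 1495.3689 = 134.5832 J

134.5832 J


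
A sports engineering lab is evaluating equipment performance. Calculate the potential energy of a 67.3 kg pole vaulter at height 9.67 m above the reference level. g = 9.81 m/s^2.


PE = m * g * h
PE = 67.3 * 9.81 * 9.67
PE = 660.213 * 9.67 = 6384.2597 J

6384.2597 J


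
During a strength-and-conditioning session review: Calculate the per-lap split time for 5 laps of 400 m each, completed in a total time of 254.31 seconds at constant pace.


Split time = total_time / n_laps = 254.31 / 5
Split time = 50.862 s per lap

50.862 s


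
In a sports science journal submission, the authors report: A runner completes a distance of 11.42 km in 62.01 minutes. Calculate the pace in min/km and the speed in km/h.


Pace = time / distance = 62.01 min / 11.42 km = 5.4299 min/km
Speed = distance / time_in_hours = 11.42 / 1.0335 hr
Speed = 11.0498 km/h

5.4299 min/km, 11.0498 km/h


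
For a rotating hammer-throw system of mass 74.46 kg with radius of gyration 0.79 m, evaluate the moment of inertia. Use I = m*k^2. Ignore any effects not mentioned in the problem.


I = m * k^2
I = 74.46 * 0.79^2
I = 74.46 * 0.6241 = 46.4705 kg*m^2

46.4705 kg*m^2


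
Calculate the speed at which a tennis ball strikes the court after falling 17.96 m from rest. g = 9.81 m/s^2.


v = sqrt(2 * g * h)
v = sqrt(2 * 9.81 * 17.96)
v = sqrt(352.3752) = 18.7717 m/s

18.7717 m/s


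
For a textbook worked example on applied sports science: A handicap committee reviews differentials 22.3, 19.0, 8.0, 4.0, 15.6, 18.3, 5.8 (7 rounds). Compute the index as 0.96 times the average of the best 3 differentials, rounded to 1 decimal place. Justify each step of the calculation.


All differentials: 22.3, 19.0, 8.0, 4.0, 15.6, 18.3, 5.8
Sorted: 4.0, 5.8, 8.0, 15.6, 18.3, 19.0, 22.3
Best 3: 4.0, 5.8, 8.0
Average of best = 17.8 / 3 = 5.9333
Raw index = 5.9333 * 0.96 = 5.696
Handicap index = round(5.696, 1) = 5.7

5.7


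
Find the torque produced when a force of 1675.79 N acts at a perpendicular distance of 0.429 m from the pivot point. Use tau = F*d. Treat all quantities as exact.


tau = F * d
tau = 1675.79 * 0.429
tau = 718.9139 N*m

718.9139 N*m


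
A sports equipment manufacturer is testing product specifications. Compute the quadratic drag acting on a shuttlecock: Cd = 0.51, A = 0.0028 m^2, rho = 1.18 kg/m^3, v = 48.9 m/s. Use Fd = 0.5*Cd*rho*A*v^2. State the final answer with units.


Fd = 0.5 * Cd * rho * A * v^2
Fd = 0.5 * 0.51 * 1.18 * 0.0028 * 48.9^2
v^2 = 2391.21
Fd = 0.5 * 0.51 * 1.18 * 0.0028 * 2391.21 = 2.0146 N

2.0146 N


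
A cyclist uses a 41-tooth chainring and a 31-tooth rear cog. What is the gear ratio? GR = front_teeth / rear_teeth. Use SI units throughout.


GR = front_teeth / rear_teeth
GR = 41 / 31
GR = 1.3226

1.3226


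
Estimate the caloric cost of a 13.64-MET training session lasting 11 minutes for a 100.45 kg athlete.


kcal = MET * mass * time_hr
Convert time: 11 min = 0.1833 hr
kcal = 13.64 * 100.45 * 0.1833
kcal = 251.192 kcal

251.192 kcal


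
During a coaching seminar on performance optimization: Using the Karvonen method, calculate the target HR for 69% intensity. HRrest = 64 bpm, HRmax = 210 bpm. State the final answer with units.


Target = HRrest + pct*(HRmax - HRrest)
Heart rate reserve = HRmax - HRrest = 210 - 64 = 146 bpm
Fraction = 69% = 0.69
Target = 64 + 0.69 * 146
Target = 64 + 100.74 = 164.74 bpm

164.74 bpm


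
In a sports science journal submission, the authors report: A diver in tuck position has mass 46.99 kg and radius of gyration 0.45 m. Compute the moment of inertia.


I = m * k^2
I = 46.99 * 0.45^2
I = 46.99 * 0.2025 = 9.5155 kg*m^2

9.5155 kg*m^2


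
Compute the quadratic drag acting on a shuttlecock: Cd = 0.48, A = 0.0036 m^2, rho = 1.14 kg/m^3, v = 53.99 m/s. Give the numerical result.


Fd = 0.5 * Cd * rho * A * v^2
Fd = 0.5 * 0.48 * 1.14 * 0.0036 * 53.99^2
v^2 = 2914.9201
Fd = 0.5 * 0.48 * 1.14 * 0.0036 * 2914.9201 = 2.8711 N

2.8711 N


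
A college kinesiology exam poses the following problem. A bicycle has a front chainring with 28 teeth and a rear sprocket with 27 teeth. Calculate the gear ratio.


GR = front_teeth / rear_teeth
GR = 28 / 27
GR = 1.037

1.037


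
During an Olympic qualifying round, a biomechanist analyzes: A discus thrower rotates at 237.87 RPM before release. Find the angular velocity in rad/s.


omega = RPM * 2 * pi / 60
omega = 237.87 * 2 * 3.14159 / 60
omega = 1494.5813 / 60 = 24.9097 rad/s

24.9097 rad/s


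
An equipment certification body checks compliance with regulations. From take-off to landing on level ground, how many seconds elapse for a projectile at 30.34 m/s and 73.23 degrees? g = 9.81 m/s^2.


T = 2*v*sin(theta)/g
sin(theta) = sin(73.23 deg) = 0.9575
T = 2*30.34*0.9575 / 9.81
T = 58.0993 / 9.81 = 5.9225 s

5.9225 s


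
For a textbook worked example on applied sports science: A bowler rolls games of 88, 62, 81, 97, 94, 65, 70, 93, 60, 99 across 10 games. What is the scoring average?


Average = sum / n
Sum = 809
Average = 809 / 10 = 80.9

80.9


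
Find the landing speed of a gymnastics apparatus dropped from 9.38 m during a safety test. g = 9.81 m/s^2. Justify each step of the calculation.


v = sqrt(2 * g * h)
v = sqrt(2 * 9.81 * 9.38)
v = sqrt(184.0356) = 13.566 m/s

13.566 m/s


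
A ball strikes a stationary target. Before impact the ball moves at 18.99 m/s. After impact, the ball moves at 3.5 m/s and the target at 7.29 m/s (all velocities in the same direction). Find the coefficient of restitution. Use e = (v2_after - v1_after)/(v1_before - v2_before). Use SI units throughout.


e = (v2_after - v1_after) / (v1_before - v2_before)
Numerator = 7.29 - 3.5 = 3.79
Denominator = 18.99 - 0 = 18.99
e = 3.79 / 18.99 = 0.1996

0.1996


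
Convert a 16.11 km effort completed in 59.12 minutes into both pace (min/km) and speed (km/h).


Pace = time / distance = 59.12 min / 16.11 km = 3.6698 min/km
Speed = distance / time_in_hours = 16.11 / 0.9853 hr
Speed = 16.3498 km/h

3.6698 min/km, 16.3498 km/h


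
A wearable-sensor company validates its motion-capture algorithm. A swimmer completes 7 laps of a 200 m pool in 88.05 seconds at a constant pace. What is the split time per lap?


Split time = total_time / n_laps = 88.05 / 7
Split time = 12.5786 s per lap

12.5786 s


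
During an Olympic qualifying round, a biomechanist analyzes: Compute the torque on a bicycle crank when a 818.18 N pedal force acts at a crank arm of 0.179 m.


tau = F * d
tau = 818.18 * 0.179
tau = 146.4542 N*m

146.4542 N*m


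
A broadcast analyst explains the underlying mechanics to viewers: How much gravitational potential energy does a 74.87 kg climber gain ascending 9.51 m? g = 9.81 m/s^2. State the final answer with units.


PE = m * g * h
PE = 74.87 * 9.81 * 9.51
PE = 734.4747 * 9.51 = 6984.8544 J

6984.8544 J


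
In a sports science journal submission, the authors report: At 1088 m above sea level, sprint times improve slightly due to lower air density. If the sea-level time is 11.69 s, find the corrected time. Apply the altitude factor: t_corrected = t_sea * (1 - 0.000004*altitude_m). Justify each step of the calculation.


Correction factor = 1 - 0.000004 * 1088 = 0.995648
t_corrected = t_sea * factor = 11.69 * 0.995648
t_corrected = 11.6391 s

11.6391 s


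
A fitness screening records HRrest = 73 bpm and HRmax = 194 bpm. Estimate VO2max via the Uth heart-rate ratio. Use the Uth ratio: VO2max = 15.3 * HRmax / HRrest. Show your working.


VO2max = 15.3 * HRmax / HRrest
VO2max = 15.3 * 194 / 73
VO2max = 2968.2 / 73 = 40.6603 mL/kg/min

40.6603 mL/kg/min


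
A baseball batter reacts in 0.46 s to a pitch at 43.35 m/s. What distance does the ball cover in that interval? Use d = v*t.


d = v * t
d = 43.35 * 0.46
d = 19.941 m

19.941 m


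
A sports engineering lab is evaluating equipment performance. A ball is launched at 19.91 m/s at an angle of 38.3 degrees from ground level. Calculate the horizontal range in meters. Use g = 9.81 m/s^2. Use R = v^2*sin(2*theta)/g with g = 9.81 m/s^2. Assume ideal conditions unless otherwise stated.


R = v^2 * sin(2*theta) / g
Convert angle to radians: theta = 38.3 deg = 0.6685 rad
sin(2*theta) = sin(1.3369) = 0.9728
R = 19.91^2 * 0.9728 / 9.81
R = 396.4081 * 0.9728 / 9.81 = 39.3085 m

39.3085 m


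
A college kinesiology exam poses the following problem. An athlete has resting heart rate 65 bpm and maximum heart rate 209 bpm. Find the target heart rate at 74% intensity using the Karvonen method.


Target = HRrest + pct*(HRmax - HRrest)
Heart rate reserve = HRmax - HRrest = 209 - 65 = 144 bpm
Fraction = 74% = 0.74
Target = 65 + 0.74 * 144
Target = 65 + 106.56 = 171.56 bpm

171.56 bpm


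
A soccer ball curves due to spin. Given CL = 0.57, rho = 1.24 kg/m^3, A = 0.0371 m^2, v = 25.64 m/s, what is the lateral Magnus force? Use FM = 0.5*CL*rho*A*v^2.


FM = 0.5 * CL * rho * A * v^2
FM = 0.5 * 0.57 * 1.24 * 0.0371 * 25.64^2
v^2 = 657.4096
FM = 0.5 * 0.57 * 1.24 * 0.0371 * 657.4096 = 8.6194 N

8.6194 N


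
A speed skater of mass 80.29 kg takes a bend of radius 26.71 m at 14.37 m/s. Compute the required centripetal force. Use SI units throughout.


Fc = m * v^2 / r
v^2 = 14.37^2 = 206.4969
Fc = 80.29 * 206.4969 / 26.71
Fc = 16579.6361 / 26.71 = 620.7277 N

620.7277 N


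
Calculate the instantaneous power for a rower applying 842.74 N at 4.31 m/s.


P = F * v
P = 842.74 * 4.31
P = 3632.2094 W

3632.2094 W


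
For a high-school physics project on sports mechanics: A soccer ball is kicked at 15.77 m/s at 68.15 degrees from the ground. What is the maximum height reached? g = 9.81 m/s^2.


H = (v*sin(theta))^2 / (2*g)
vy = v*sin(theta) = 15.77 * sin(68.15 deg) = 14.6371 m/s
H = vy^2 / (2*g) = 214.2448 / (2*9.81)
H = 214.2448 / 19.62 = 10.9197 m

10.9197 m


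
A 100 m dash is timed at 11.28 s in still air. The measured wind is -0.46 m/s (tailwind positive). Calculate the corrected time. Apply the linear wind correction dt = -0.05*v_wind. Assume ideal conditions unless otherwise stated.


dt = -0.05 * v_wind = -0.05 * -0.46 = 0.023 s
t_corrected = t_still + dt = 11.28 + (0.023)
t_corrected = 11.303 s

11.303 s


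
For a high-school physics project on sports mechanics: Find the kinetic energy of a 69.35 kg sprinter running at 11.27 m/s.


KE = 0.5 * m * v^2
KE = 0.5 * 69.35 * 11.27^2
KE = 0.5 * 69.35 * 127.0129 = 4404.1723 J

4404.1723 J


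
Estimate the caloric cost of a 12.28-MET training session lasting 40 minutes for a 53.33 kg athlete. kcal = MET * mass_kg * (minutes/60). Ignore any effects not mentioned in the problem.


kcal = MET * mass * time_hr
Convert time: 40 min = 0.6667 hr
kcal = 12.28 * 53.33 * 0.6667
kcal = 436.5949 kcal

436.5949 kcal


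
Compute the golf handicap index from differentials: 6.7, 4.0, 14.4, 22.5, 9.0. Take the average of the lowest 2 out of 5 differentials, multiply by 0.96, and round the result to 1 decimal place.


All differentials: 6.7, 4.0, 14.4, 22.5, 9.0
Sorted: 4.0, 6.7, 9.0, 14.4, 22.5
Best 2: 4.0, 6.7
Average of best = 10.7 / 2 = 5.35
Raw index = 5.35 * 0.96 = 5.136
Handicap index = round(5.136, 1) = 5.1

5.1


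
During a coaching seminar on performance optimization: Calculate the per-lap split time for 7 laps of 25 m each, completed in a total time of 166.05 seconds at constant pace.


Split time = total_time / n_laps = 166.05 / 7
Split time = 23.7214 s per lap

23.7214 s


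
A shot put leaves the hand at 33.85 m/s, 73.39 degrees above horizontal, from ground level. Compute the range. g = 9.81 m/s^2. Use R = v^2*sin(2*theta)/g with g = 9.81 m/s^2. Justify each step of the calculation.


R = v^2 * sin(2*theta) / g
Convert angle to radians: theta = 73.39 deg = 1.2809 rad
sin(2*theta) = sin(2.5618) = 0.5479
R = 33.85^2 * 0.5479 / 9.81
R = 1145.8225 * 0.5479 / 9.81 = 63.9903 m

63.9903 m


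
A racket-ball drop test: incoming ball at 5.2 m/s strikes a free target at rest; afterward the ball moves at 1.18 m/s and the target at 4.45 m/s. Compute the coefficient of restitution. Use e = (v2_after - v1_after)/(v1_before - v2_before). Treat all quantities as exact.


e = (v2_after - v1_after) / (v1_before - v2_before)
Numerator = 4.45 - 1.18 = 3.27
Denominator = 5.2 - 0 = 5.2
e = 3.27 / 5.2 = 0.6288

0.6288


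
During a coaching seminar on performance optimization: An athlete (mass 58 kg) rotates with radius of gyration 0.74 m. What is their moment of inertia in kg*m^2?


I = m * k^2
I = 58 * 0.74^2
I = 58 * 0.5476 = 31.7608 kg*m^2

31.7608 kg*m^2


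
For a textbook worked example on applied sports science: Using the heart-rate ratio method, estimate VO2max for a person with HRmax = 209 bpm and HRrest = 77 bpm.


VO2max = 15.3 * HRmax / HRrest
VO2max = 15.3 * 209 / 77
VO2max = 3197.7 / 77 = 41.5286 mL/kg/min

41.5286 mL/kg/min


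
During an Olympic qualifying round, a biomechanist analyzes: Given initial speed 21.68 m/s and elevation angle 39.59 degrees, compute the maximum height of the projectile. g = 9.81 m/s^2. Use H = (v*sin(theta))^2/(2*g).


H = (v*sin(theta))^2 / (2*g)
vy = v*sin(theta) = 21.68 * sin(39.59 deg) = 13.8164 m/s
H = vy^2 / (2*g) = 190.8939 / (2*9.81)
H = 190.8939 / 19.62 = 9.7296 m

9.7296 m


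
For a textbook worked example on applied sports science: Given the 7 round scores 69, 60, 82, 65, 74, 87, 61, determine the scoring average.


Average = sum / n
Sum = 498
Average = 498 / 7 = 71.1429

71.1429


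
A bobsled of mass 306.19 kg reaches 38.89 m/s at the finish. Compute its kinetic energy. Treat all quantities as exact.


KE = 0.5 * m * v^2
KE = 0.5 * 306.19 * 38.89^2
KE = 0.5 * 306.19 * 1512.4321 = 231545.7923 J

231545.7923 J


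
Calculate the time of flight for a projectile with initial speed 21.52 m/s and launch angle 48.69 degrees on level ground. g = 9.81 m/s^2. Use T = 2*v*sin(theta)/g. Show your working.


T = 2*v*sin(theta)/g
sin(theta) = sin(48.69 deg) = 0.7511
T = 2*21.52*0.7511 / 9.81
T = 32.3294 / 9.81 = 3.2956 s

3.2956 s


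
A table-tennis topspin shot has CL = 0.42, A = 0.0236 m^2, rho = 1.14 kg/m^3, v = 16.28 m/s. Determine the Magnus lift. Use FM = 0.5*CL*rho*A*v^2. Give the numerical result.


FM = 0.5 * CL * rho * A * v^2
FM = 0.5 * 0.42 * 1.14 * 0.0236 * 16.28^2
v^2 = 265.0384
FM = 0.5 * 0.42 * 1.14 * 0.0236 * 265.0384 = 1.4974 N

1.4974 N


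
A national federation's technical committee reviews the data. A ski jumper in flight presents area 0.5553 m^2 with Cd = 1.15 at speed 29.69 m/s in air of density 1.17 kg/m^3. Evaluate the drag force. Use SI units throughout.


Fd = 0.5 * Cd * rho * A * v^2
Fd = 0.5 * 1.15 * 1.17 * 0.5553 * 29.69^2
v^2 = 881.4961
Fd = 0.5 * 1.15 * 1.17 * 0.5553 * 881.4961 = 329.3076 N

329.3076 N


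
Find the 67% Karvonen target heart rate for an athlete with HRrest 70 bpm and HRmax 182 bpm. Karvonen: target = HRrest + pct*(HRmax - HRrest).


Target = HRrest + pct*(HRmax - HRrest)
Heart rate reserve = HRmax - HRrest = 182 - 70 = 112 bpm
Fraction = 67% = 0.67
Target = 70 + 0.67 * 112
Target = 70 + 75.04 = 145.04 bpm

145.04 bpm


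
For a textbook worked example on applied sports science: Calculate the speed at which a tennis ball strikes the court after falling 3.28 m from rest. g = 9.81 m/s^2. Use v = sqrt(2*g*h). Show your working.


v = sqrt(2 * g * h)
v = sqrt(2 * 9.81 * 3.28)
v = sqrt(64.3536) = 8.0221 m/s

8.0221 m/s


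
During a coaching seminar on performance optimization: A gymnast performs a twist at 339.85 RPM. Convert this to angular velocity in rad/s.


omega = RPM * 2 * pi / 60
omega = 339.85 * 2 * 3.14159 / 60
omega = 2135.3405 / 60 = 35.589 rad/s

35.589 rad/s


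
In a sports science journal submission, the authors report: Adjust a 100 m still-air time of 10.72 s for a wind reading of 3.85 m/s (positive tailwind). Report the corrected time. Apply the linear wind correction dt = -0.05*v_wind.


dt = -0.05 * v_wind = -0.05 * 3.85 = -0.1925 s
t_corrected = t_still + dt = 10.72 + (-0.1925)
t_corrected = 10.5275 s

10.5275 s


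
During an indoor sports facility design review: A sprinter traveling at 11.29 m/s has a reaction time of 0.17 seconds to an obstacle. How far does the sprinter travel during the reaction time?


d = v * t
d = 11.29 * 0.17
d = 1.9193 m

1.9193 m


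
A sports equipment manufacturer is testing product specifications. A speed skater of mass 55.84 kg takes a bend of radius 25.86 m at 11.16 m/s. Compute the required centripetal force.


Fc = m * v^2 / r
v^2 = 11.16^2 = 124.5456
Fc = 55.84 * 124.5456 / 25.86
Fc = 6954.6263 / 25.86 = 268.9337 N

268.9337 N


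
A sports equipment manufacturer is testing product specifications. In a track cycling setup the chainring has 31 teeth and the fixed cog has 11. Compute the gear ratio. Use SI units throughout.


GR = front_teeth / rear_teeth
GR = 31 / 11
GR = 2.8182

2.8182


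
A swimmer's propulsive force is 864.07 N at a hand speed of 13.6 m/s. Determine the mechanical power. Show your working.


P = F * v
P = 864.07 * 13.6
P = 11751.352 W

11751.352 W


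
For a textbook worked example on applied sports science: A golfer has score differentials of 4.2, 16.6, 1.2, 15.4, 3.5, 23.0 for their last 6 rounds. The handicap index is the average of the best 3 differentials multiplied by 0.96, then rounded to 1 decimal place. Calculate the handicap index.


All differentials: 4.2, 16.6, 1.2, 15.4, 3.5, 23.0
Sorted: 1.2, 3.5, 4.2, 15.4, 16.6, 23.0
Best 3: 1.2, 3.5, 4.2
Average of best = 8.9 / 3 = 2.9667
Raw index = 2.9667 * 0.96 = 2.848
Handicap index = round(2.848, 1) = 2.8

2.8


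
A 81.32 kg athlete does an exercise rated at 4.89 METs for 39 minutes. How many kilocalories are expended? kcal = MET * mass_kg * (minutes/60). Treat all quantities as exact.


kcal = MET * mass * time_hr
Convert time: 39 min = 0.65 hr
kcal = 4.89 * 81.32 * 0.65
kcal = 258.4756 kcal

258.4756 kcal


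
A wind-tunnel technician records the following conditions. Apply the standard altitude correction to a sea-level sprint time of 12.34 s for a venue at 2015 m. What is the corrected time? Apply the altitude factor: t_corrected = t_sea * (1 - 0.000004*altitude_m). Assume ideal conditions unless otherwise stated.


Correction factor = 1 - 0.000004 * 2015 = 0.99194
t_corrected = t_sea * factor = 12.34 * 0.99194
t_corrected = 12.2405 s

12.2405 s


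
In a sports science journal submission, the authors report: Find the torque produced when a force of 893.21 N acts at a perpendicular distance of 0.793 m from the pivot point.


tau = F * d
tau = 893.21 * 0.793
tau = 708.3155 N*m

708.3155 N*m


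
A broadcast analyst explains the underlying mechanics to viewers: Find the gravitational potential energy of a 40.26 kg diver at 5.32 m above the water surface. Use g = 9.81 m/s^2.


PE = m * g * h
PE = 40.26 * 9.81 * 5.32
PE = 394.9506 * 5.32 = 2101.1372 J

2101.1372 J


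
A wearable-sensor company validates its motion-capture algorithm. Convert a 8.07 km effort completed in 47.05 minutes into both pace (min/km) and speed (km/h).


Pace = time / distance = 47.05 min / 8.07 km = 5.8302 min/km
Speed = distance / time_in_hours = 8.07 / 0.7842 hr
Speed = 10.2912 km/h

5.8302 min/km, 10.2912 km/h


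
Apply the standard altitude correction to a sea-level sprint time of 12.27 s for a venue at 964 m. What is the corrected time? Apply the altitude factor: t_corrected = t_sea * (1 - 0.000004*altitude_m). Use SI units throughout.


Correction factor = 1 - 0.000004 * 964 = 0.996144
t_corrected = t_sea * factor = 12.27 * 0.996144
t_corrected = 12.2227 s

12.2227 s


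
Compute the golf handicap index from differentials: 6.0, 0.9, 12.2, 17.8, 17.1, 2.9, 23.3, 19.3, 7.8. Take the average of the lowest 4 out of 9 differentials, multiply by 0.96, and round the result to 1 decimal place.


All differentials: 6.0, 0.9, 12.2, 17.8, 17.1, 2.9, 23.3, 19.3, 7.8
Sorted: 0.9, 2.9, 6.0, 7.8, 12.2, 17.1, 17.8, 19.3, 23.3
Best 4: 0.9, 2.9, 6.0, 7.8
Average of best = 17.6 / 4 = 4.4
Raw index = 4.4 * 0.96 = 4.224
Handicap index = round(4.224, 1) = 4.2

4.2


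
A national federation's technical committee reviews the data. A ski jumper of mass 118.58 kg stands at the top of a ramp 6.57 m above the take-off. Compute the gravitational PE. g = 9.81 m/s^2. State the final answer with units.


PE = m * g * h
PE = 118.58 * 9.81 * 6.57
PE = 1163.2698 * 6.57 = 7642.6826 J

7642.6826 J


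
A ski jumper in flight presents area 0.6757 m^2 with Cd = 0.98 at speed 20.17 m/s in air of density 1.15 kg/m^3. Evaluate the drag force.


Fd = 0.5 * Cd * rho * A * v^2
Fd = 0.5 * 0.98 * 1.15 * 0.6757 * 20.17^2
v^2 = 406.8289
Fd = 0.5 * 0.98 * 1.15 * 0.6757 * 406.8289 = 154.9029 N

154.9029 N


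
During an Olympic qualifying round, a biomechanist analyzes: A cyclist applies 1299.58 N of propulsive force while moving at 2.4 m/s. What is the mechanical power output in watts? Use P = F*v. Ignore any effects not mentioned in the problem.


P = F * v
P = 1299.58 * 2.4
P = 3118.992 W

3118.992 W


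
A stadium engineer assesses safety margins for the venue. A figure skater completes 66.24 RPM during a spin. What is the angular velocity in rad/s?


omega = RPM * 2 * pi / 60
omega = 66.24 * 2 * 3.14159 / 60
omega = 416.1982 / 60 = 6.9366 rad/s

6.9366 rad/s


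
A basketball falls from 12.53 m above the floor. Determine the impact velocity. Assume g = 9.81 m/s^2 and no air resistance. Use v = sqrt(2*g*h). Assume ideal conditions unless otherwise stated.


v = sqrt(2 * g * h)
v = sqrt(2 * 9.81 * 12.53)
v = sqrt(245.8386) = 15.6792 m/s

15.6792 m/s


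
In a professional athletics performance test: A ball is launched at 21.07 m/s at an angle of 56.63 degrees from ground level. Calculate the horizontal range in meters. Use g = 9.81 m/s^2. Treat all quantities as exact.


R = v^2 * sin(2*theta) / g
Convert angle to radians: theta = 56.63 deg = 0.9884 rad
sin(2*theta) = sin(1.9768) = 0.9187
R = 21.07^2 * 0.9187 / 9.81
R = 443.9449 * 0.9187 / 9.81 = 41.5762 m

41.5762 m


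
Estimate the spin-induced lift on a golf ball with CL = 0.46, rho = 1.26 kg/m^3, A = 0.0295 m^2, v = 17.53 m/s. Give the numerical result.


FM = 0.5 * CL * rho * A * v^2
FM = 0.5 * 0.46 * 1.26 * 0.0295 * 17.53^2
v^2 = 307.3009
FM = 0.5 * 0.46 * 1.26 * 0.0295 * 307.3009 = 2.6271 N

2.6271 N


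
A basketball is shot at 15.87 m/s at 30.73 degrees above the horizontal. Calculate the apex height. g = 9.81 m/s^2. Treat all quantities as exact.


H = (v*sin(theta))^2 / (2*g)
vy = v*sin(theta) = 15.87 * sin(30.73 deg) = 8.1095 m/s
H = vy^2 / (2*g) = 65.7633 / (2*9.81)
H = 65.7633 / 19.62 = 3.3519 m

3.3519 m


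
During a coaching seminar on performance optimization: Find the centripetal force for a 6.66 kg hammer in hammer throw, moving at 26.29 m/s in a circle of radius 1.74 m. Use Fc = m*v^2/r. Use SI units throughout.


Fc = m * v^2 / r
v^2 = 26.29^2 = 691.1641
Fc = 6.66 * 691.1641 / 1.74
Fc = 4603.1529 / 1.74 = 2645.4902 N

2645.4902 N


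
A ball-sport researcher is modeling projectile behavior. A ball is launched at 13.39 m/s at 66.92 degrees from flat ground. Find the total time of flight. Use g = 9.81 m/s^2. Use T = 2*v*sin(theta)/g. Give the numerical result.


T = 2*v*sin(theta)/g
sin(theta) = sin(66.92 deg) = 0.92
T = 2*13.39*0.92 / 9.81
T = 24.6365 / 9.81 = 2.5114 s

2.5114 s


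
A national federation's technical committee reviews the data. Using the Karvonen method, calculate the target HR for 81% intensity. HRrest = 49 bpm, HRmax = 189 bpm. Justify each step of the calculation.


Target = HRrest + pct*(HRmax - HRrest)
Heart rate reserve = HRmax - HRrest = 189 - 49 = 140 bpm
Fraction = 81% = 0.81
Target = 49 + 0.81 * 140
Target = 49 + 113.4 = 162.4 bpm

162.4 bpm


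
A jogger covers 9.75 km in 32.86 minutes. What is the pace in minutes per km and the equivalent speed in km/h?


Pace = time / distance = 32.86 min / 9.75 km = 3.3703 min/km
Speed = distance / time_in_hours = 9.75 / 0.5477 hr
Speed = 17.8028 km/h

3.3703 min/km, 17.8028 km/h


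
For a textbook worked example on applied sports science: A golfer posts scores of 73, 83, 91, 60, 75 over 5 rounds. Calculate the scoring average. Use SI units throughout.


Average = sum / n
Sum = 382
Average = 382 / 5 = 76.4

76.4


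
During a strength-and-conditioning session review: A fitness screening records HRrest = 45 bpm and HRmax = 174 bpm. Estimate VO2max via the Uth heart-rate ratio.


VO2max = 15.3 * HRmax / HRrest
VO2max = 15.3 * 174 / 45
VO2max = 2662.2 / 45 = 59.16 mL/kg/min

59.16 mL/kg/min


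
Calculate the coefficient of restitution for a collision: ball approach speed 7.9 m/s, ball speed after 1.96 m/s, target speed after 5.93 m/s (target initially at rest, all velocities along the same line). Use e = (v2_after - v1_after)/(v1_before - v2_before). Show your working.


e = (v2_after - v1_after) / (v1_before - v2_before)
Numerator = 5.93 - 1.96 = 3.97
Denominator = 7.9 - 0 = 7.9
e = 3.97 / 7.9 = 0.5025

0.5025


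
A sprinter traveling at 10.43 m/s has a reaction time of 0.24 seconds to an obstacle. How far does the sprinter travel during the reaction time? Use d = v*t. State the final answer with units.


d = v * t
d = 10.43 * 0.24
d = 2.5032 m

2.5032 m


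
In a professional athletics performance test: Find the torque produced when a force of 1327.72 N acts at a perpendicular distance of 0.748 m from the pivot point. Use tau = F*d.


tau = F * d
tau = 1327.72 * 0.748
tau = 993.1346 N*m

993.1346 N*m


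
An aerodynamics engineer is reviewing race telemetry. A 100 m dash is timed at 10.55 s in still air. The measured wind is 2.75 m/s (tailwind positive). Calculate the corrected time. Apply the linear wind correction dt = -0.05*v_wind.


dt = -0.05 * v_wind = -0.05 * 2.75 = -0.1375 s
t_corrected = t_still + dt = 10.55 + (-0.1375)
t_corrected = 10.4125 s

10.4125 s


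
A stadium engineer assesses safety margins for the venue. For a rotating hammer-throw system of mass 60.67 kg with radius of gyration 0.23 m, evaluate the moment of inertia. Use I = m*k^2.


I = m * k^2
I = 60.67 * 0.23^2
I = 60.67 * 0.0529 = 3.2094 kg*m^2

3.2094 kg*m^2


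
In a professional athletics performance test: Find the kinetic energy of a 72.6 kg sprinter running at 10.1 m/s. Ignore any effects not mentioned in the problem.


KE = 0.5 * m * v^2
KE = 0.5 * 72.6 * 10.1^2
KE = 0.5 * 72.6 * 102.01 = 3702.963 J

3702.963 J


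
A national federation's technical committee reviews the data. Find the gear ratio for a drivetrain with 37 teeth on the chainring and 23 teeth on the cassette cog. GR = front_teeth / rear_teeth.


GR = front_teeth / rear_teeth
GR = 37 / 23
GR = 1.6087

1.6087


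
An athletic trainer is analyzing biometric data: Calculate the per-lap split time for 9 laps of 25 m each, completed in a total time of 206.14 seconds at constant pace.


Split time = total_time / n_laps = 206.14 / 9
Split time = 22.9044 s per lap

22.9044 s


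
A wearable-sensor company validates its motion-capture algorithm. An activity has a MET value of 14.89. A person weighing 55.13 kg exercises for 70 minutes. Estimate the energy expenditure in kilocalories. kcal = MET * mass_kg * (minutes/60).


kcal = MET * mass * time_hr
Convert time: 70 min = 1.1667 hr
kcal = 14.89 * 55.13 * 1.1667
kcal = 957.7 kcal

957.7 kcal


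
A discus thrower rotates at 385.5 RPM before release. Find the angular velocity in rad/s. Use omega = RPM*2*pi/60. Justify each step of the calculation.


omega = RPM * 2 * pi / 60
omega = 385.5 * 2 * 3.14159 / 60
omega = 2422.1679 / 60 = 40.3695 rad/s

40.3695 rad/s


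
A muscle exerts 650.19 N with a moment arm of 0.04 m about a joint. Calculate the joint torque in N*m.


tau = F * d
tau = 650.19 * 0.04
tau = 26.0076 N*m

26.0076 N*m


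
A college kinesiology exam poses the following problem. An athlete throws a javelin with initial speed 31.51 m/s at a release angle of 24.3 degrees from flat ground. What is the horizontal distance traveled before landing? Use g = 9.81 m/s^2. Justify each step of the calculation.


R = v^2 * sin(2*theta) / g
Convert angle to radians: theta = 24.3 deg = 0.4241 rad
sin(2*theta) = sin(0.8482) = 0.7501
R = 31.51^2 * 0.7501 / 9.81
R = 992.8801 * 0.7501 / 9.81 = 75.9195 m

75.9195 m


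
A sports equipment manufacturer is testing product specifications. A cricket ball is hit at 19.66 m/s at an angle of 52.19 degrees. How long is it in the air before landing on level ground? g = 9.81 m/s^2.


T = 2*v*sin(theta)/g
sin(theta) = sin(52.19 deg) = 0.79
T = 2*19.66*0.79 / 9.81
T = 31.0647 / 9.81 = 3.1666 s

3.1666 s


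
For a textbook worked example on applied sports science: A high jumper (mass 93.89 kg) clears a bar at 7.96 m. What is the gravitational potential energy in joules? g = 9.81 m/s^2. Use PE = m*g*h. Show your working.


PE = m * g * h
PE = 93.89 * 9.81 * 7.96
PE = 921.0609 * 7.96 = 7331.6448 J

7331.6448 J


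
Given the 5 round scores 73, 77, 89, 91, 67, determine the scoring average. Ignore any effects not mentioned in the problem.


Average = sum / n
Sum = 397
Average = 397 / 5 = 79.4

79.4


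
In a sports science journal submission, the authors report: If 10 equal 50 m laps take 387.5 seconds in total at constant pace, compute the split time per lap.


Split time = total_time / n_laps = 387.5 / 10
Split time = 38.75 s per lap

38.75 s


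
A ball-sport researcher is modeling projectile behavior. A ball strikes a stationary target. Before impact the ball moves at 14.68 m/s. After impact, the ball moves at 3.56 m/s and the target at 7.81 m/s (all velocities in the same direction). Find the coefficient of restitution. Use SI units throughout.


e = (v2_after - v1_after) / (v1_before - v2_before)
Numerator = 7.81 - 3.56 = 4.25
Denominator = 14.68 - 0 = 14.68
e = 4.25 / 14.68 = 0.2895

0.2895


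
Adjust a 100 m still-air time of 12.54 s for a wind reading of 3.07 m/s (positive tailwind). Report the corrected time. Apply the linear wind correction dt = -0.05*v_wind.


dt = -0.05 * v_wind = -0.05 * 3.07 = -0.1535 s
t_corrected = t_still + dt = 12.54 + (-0.1535)
t_corrected = 12.3865 s

12.3865 s


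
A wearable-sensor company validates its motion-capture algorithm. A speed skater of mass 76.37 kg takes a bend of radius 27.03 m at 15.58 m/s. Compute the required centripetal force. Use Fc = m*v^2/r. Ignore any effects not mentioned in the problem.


Fc = m * v^2 / r
v^2 = 15.58^2 = 242.7364
Fc = 76.37 * 242.7364 / 27.03
Fc = 18537.7789 / 27.03 = 685.8224 N

685.8224 N


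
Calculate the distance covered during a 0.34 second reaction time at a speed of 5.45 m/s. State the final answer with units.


d = v * t
d = 5.45 * 0.34
d = 1.853 m

1.853 m


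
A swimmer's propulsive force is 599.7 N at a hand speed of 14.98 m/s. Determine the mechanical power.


P = F * v
P = 599.7 * 14.98
P = 8983.506 W

8983.506 W


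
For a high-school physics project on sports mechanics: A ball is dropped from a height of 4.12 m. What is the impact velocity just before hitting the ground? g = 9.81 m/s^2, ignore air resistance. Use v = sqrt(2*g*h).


v = sqrt(2 * g * h)
v = sqrt(2 * 9.81 * 4.12)
v = sqrt(80.8344) = 8.9908 m/s

8.9908 m/s


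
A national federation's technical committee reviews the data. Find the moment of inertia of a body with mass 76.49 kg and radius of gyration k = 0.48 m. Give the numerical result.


I = m * k^2
I = 76.49 * 0.48^2
I = 76.49 * 0.2304 = 17.6233 kg*m^2

17.6233 kg*m^2


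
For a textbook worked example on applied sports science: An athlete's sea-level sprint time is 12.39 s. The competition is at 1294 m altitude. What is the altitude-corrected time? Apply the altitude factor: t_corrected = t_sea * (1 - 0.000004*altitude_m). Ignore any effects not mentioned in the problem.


Correction factor = 1 - 0.000004 * 1294 = 0.994824
t_corrected = t_sea * factor = 12.39 * 0.994824
t_corrected = 12.3259 s

12.3259 s


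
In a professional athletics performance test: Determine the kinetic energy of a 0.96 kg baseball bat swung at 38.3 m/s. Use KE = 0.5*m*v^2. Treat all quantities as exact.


KE = 0.5 * m * v^2
KE = 0.5 * 0.96 * 38.3^2
KE = 0.5 * 0.96 * 1466.89 = 704.1072 J

704.1072 J


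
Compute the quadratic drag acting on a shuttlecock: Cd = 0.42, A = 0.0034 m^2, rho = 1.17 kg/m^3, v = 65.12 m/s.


Fd = 0.5 * Cd * rho * A * v^2
Fd = 0.5 * 0.42 * 1.17 * 0.0034 * 65.12^2
v^2 = 4240.6144
Fd = 0.5 * 0.42 * 1.17 * 0.0034 * 4240.6144 = 3.5425 N

3.5425 N


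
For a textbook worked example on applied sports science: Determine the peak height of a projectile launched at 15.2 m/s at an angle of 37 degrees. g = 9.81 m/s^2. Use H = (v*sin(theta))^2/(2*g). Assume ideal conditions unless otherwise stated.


H = (v*sin(theta))^2 / (2*g)
vy = v*sin(theta) = 15.2 * sin(37 deg) = 9.1476 m/s
H = vy^2 / (2*g) = 83.6784 / (2*9.81)
H = 83.6784 / 19.62 = 4.265 m

4.265 m


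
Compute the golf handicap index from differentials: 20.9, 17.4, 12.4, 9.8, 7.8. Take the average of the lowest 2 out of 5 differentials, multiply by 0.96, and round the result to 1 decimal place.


All differentials: 20.9, 17.4, 12.4, 9.8, 7.8
Sorted: 7.8, 9.8, 12.4, 17.4, 20.9
Best 2: 7.8, 9.8
Average of best = 17.6 / 2 = 8.8
Raw index = 8.8 * 0.96 = 8.448
Handicap index = round(8.448, 1) = 8.4

8.4


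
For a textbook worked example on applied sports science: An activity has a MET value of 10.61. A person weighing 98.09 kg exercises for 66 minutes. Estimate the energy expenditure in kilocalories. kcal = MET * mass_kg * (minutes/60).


kcal = MET * mass * time_hr
Convert time: 66 min = 1.1 hr
kcal = 10.61 * 98.09 * 1.1
kcal = 1144.8084 kcal

1144.8084 kcal


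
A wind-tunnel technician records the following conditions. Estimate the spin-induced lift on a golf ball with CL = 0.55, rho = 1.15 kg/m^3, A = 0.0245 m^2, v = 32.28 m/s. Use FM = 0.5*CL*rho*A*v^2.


FM = 0.5 * CL * rho * A * v^2
FM = 0.5 * 0.55 * 1.15 * 0.0245 * 32.28^2
v^2 = 1041.9984
FM = 0.5 * 0.55 * 1.15 * 0.0245 * 1041.9984 = 8.0735 N

8.0735 N


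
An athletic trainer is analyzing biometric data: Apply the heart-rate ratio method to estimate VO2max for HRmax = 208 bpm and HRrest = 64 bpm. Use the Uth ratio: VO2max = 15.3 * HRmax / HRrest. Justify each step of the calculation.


VO2max = 15.3 * HRmax / HRrest
VO2max = 15.3 * 208 / 64
VO2max = 3182.4 / 64 = 49.725 mL/kg/min

49.725 mL/kg/min


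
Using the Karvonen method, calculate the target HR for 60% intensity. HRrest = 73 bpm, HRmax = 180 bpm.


Target = HRrest + pct*(HRmax - HRrest)
Heart rate reserve = HRmax - HRrest = 180 - 73 = 107 bpm
Fraction = 60% = 0.6
Target = 73 + 0.6 * 107
Target = 73 + 64.2 = 137.2 bpm

137.2 bpm


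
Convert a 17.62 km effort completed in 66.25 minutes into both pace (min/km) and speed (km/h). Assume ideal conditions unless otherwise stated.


Pace = time / distance = 66.25 min / 17.62 km = 3.7599 min/km
Speed = distance / time_in_hours = 17.62 / 1.1042 hr
Speed = 15.9577 km/h

3.7599 min/km, 15.9577 km/h


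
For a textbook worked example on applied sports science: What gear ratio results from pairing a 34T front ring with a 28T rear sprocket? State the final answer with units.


GR = front_teeth / rear_teeth
GR = 34 / 28
GR = 1.2143

1.2143


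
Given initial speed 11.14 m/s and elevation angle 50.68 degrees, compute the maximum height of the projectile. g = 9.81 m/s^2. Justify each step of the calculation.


H = (v*sin(theta))^2 / (2*g)
vy = v*sin(theta) = 11.14 * sin(50.68 deg) = 8.6181 m/s
H = vy^2 / (2*g) = 74.2719 / (2*9.81)
H = 74.2719 / 19.62 = 3.7855 m

3.7855 m


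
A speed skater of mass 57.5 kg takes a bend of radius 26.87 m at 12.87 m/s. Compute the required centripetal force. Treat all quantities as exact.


Fc = m * v^2 / r
v^2 = 12.87^2 = 165.6369
Fc = 57.5 * 165.6369 / 26.87
Fc = 9524.1217 / 26.87 = 354.4519 N

354.4519 N
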